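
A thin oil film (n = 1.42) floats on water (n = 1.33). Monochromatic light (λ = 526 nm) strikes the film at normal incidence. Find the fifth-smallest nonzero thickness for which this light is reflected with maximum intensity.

At the upper boundary (n = 1.0 to n = 1.42) the reflected ray undergoes a half-wave phase shift.
At the lower boundary (n = 1.42 to n = 1.33) the reflected ray undergoes no phase shift.
Net: one phase inversion between the two reflected rays.
So the condition for constructive reflection is 2 n t = (m + ½) λ.
The fifth-smallest nonzero thickness corresponds to m = 4: t = (m + ½) λ / (2 n) = 4.50 × 526 / (2 × 1.42) = 833 nm.

833 nm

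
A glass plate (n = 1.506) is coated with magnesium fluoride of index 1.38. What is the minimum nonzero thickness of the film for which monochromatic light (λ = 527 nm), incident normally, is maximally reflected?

191 nm

Top surface (1.0 → 1.38): reflection off a higher-index medium gives a half-wave phase shift.
At the lower boundary (n = 1.38 to n = 1.506) the reflected ray undergoes a half-wave phase shift.
Zero or two π shifts → no net half-wave offset.
With no net inversion, constructive interference in reflection requires 2 n t = m λ.
Minimum nonzero at m = 1: t = λ / (2 n) = 527 / (2 × 1.38) = 191 nm.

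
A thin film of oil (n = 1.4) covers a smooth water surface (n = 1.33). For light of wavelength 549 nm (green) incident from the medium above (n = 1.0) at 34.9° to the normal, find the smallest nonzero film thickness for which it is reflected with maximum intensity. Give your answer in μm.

Ray reflecting at the top interface goes from n = 1.0 toward n = 1.4: a half-wave phase shift.
Ray reflecting at the bottom interface goes from n = 1.4 toward n = 1.33: no phase shift.
Exactly one π shift → a net half-wave offset.
For maximum reflection here: 2 n t cos θ_r = (m + ½) λ.
Snell's law: 1.0 sin 34.9° = 1.4 sin θ_r → sin θ_r = 0.409, cos θ_r = 0.913.
Minimum at m = 0: t = λ / (4 n cos θ_r) = 549 / (4 × 1.4 × 0.913) = 107 nm.

0.107 μm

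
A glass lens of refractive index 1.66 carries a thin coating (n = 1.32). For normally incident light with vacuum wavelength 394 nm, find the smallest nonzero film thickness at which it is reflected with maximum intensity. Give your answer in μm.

Ray reflecting at the top interface goes from n = 1.0 toward n = 1.32: a half-wave phase shift.
At the lower boundary (n = 1.32 to n = 1.66) the reflected ray undergoes a half-wave phase shift.
Net: no relative phase inversion (both shifts match).
With no net inversion, constructive interference in reflection requires 2 n t = m λ.
Minimum nonzero at m = 1: t = λ / (2 n) = 394 / (2 × 1.32) = 149 nm.

0.149 μm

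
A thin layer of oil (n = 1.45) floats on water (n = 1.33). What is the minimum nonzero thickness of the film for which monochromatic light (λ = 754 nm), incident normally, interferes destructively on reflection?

260 nm

Top surface (1.0 → 1.45): reflection off a higher-index medium gives a half-wave phase shift.
At the lower boundary (n = 1.45 to n = 1.33) the reflected ray undergoes no phase shift.
The two reflections differ by half a wavelength.
With one net inversion, destructive interference in reflection requires 2 n t = m λ.
Minimum nonzero at m = 1: t = λ / (2 n) = 754 / (2 × 1.45) = 260 nm.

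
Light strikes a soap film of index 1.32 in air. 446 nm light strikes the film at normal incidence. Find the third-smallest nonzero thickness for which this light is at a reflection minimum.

Ray reflecting at the top interface goes from n = 1.0 toward n = 1.32: a half-wave phase shift.
Bottom surface (1.32 → 1.0): reflection off a lower-index medium gives no phase shift.
Net: one phase inversion between the two reflected rays.
With one net inversion, destructive interference in reflection requires 2 n t = m λ.
The third-smallest nonzero thickness corresponds to m = 3: t = m λ / (2 n) = 3.00 × 446 / (2 × 1.32) = 507 nm.

507 nm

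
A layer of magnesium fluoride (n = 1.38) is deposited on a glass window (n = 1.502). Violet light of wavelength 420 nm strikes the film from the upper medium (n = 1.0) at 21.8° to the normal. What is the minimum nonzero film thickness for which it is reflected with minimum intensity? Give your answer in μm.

0.0790 μm

At the upper boundary (n = 1.0 to n = 1.38) the reflected ray undergoes a half-wave phase shift.
Bottom surface (1.38 → 1.502): reflection off a higher-index medium gives a half-wave phase shift.
Zero or two π shifts → no net half-wave offset.
With no net inversion, destructive interference in reflection requires 2 n t cos θ_r = (m + ½) λ.
Snell's law: 1.0 sin 21.8° = 1.38 sin θ_r → sin θ_r = 0.269, cos θ_r = 0.963.
Minimum at m = 0: t = λ / (4 n cos θ_r) = 420 / (4 × 1.38 × 0.963) = 79.0 nm.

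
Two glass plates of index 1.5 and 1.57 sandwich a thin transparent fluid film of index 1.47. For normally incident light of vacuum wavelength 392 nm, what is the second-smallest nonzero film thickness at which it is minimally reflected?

267 nm

Top surface (1.5 → 1.47): reflection off a lower-index medium gives no phase shift.
At the lower boundary (n = 1.47 to n = 1.57) the reflected ray undergoes a half-wave phase shift.
Exactly one π shift → a net half-wave offset.
For minimum reflection here: 2 n t = m λ.
The second-smallest nonzero thickness corresponds to m = 2: t = m λ / (2 n) = 2.00 × 392 / (2 × 1.47) = 267 nm.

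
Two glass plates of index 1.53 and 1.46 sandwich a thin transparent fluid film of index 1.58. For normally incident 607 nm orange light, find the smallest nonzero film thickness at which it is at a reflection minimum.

192 nm

At the upper boundary (n = 1.53 to n = 1.58) the reflected ray undergoes a half-wave phase shift.
At the lower boundary (n = 1.58 to n = 1.46) the reflected ray undergoes no phase shift.
Net: one phase inversion between the two reflected rays.
So the condition for destructive reflection is 2 n t = m λ.
Minimum nonzero at m = 1: t = λ / (2 n) = 607 / (2 × 1.58) = 192 nm.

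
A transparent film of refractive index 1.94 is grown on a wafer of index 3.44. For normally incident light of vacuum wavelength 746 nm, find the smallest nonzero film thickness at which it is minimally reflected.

96.1 nm

Ray reflecting at the top interface goes from n = 1.0 toward n = 1.94: a half-wave phase shift.
Ray reflecting at the bottom interface goes from n = 1.94 toward n = 3.44: a half-wave phase shift.
The two reflections carry the same phase change, so no net offset.
For dark reflection here: 2 n t = (m + ½) λ.
Minimum at m = 0: t = λ / (4 n) = 746 / (4 × 1.94) = 96.1 nm.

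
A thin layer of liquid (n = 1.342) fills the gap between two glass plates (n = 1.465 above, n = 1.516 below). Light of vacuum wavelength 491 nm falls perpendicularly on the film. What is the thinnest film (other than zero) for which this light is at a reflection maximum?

91.5 nm

At the upper boundary (n = 1.465 to n = 1.342) the reflected ray undergoes no phase shift.
Ray reflecting at the bottom interface goes from n = 1.342 toward n = 1.516: a half-wave phase shift.
Exactly one π shift → a net half-wave offset.
For maximum reflection here: 2 n t = (m + ½) λ.
Minimum at m = 0: t = λ / (4 n) = 491 / (4 × 1.342) = 91.5 nm.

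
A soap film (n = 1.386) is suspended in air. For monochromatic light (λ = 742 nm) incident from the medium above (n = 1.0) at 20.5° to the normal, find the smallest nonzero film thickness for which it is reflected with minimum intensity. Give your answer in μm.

Top surface (1.0 → 1.386): reflection off a higher-index medium gives a half-wave phase shift.
Ray reflecting at the bottom interface goes from n = 1.386 toward n = 1.0: no phase shift.
Net: one phase inversion between the two reflected rays.
So the condition for destructive reflection is 2 n t cos θ_r = m λ.
Snell's law: 1.0 sin 20.5° = 1.386 sin θ_r → sin θ_r = 0.253, cos θ_r = 0.968.
Minimum nonzero at m = 1: t = λ / (2 n cos θ_r) = 742 / (2 × 1.386 × 0.968) = 277 nm.

0.277 μm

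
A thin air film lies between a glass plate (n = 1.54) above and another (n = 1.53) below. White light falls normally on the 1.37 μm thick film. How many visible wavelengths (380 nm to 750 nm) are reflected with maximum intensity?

At the upper boundary (n = 1.54 to n = 1.0) the reflected ray undergoes no phase shift.
Ray reflecting at the bottom interface goes from n = 1.0 toward n = 1.53: a half-wave phase shift.
The two reflections differ by half a wavelength.
So the condition for constructive reflection is 2 n t = (m + ½) λ.
λ = 2 n t / (m + ½) = 2740 / (m + ½) nm.
m=3: 783 nm (IR); m=4: 609 nm (visible); m=5: 498 nm (visible); m=6: 422 nm (visible); m=7: 365 nm (UV).

3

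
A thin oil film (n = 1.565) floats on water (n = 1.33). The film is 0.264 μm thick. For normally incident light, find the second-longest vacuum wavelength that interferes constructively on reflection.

551 nm

Ray reflecting at the top interface goes from n = 1.0 toward n = 1.565: a half-wave phase shift.
At the lower boundary (n = 1.565 to n = 1.33) the reflected ray undergoes no phase shift.
Exactly one π shift → a net half-wave offset.
With one net inversion, constructive interference in reflection requires 2 n t = (m + ½) λ.
λ = 2 n t / (m + ½). The second-longest wavelength is m = 1: λ = 2 × 1.565 × 264 / 1.50 = 551 nm.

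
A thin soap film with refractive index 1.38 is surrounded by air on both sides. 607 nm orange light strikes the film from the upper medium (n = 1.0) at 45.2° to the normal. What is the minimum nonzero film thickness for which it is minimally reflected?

Ray reflecting at the top interface goes from n = 1.0 toward n = 1.38: a half-wave phase shift.
At the lower boundary (n = 1.38 to n = 1.0) the reflected ray undergoes no phase shift.
Net: one phase inversion between the two reflected rays.
So the condition for destructive reflection is 2 n t cos θ_r = m λ.
Snell's law: 1.0 sin 45.2° = 1.38 sin θ_r → sin θ_r = 0.514, cos θ_r = 0.858.
Minimum nonzero at m = 1: t = λ / (2 n cos θ_r) = 607 / (2 × 1.38 × 0.858) = 256 nm.

256 nm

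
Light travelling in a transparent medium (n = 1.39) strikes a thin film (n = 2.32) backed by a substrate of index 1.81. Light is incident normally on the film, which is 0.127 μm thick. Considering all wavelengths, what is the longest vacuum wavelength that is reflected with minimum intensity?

589 nm

At the upper boundary (n = 1.39 to n = 2.32) the reflected ray undergoes a half-wave phase shift.
Bottom surface (2.32 → 1.81): reflection off a lower-index medium gives no phase shift.
Exactly one π shift → a net half-wave offset.
For dark reflection here: 2 n t = m λ.
λ = 2 n t / m. The longest wavelength is m = 1: λ = 2 × 2.32 × 127 / 1.00 = 589 nm.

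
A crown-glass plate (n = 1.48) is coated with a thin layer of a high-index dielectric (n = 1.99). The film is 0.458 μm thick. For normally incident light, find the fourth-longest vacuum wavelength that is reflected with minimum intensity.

456 nm

At the upper boundary (n = 1.0 to n = 1.99) the reflected ray undergoes a half-wave phase shift.
Bottom surface (1.99 → 1.48): reflection off a lower-index medium gives no phase shift.
Net: one phase inversion between the two reflected rays.
With one net inversion, destructive interference in reflection requires 2 n t = m λ.
λ = 2 n t / m. The fourth-longest wavelength is m = 4: λ = 2 × 1.99 × 458 / 4.00 = 456 nm.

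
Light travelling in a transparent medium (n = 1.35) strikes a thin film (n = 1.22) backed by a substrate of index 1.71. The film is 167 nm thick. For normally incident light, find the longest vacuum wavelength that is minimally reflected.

407 nm

Ray reflecting at the top interface goes from n = 1.35 toward n = 1.22: no phase shift.
Bottom surface (1.22 → 1.71): reflection off a higher-index medium gives a half-wave phase shift.
The two reflections differ by half a wavelength.
With one net inversion, destructive interference in reflection requires 2 n t = m λ.
λ = 2 n t / m. The longest wavelength is m = 1: λ = 2 × 1.22 × 167 / 1.00 = 407 nm.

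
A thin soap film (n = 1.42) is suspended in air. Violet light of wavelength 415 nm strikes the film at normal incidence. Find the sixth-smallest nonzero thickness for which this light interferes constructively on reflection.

Top surface (1.0 → 1.42): reflection off a higher-index medium gives a half-wave phase shift.
At the lower boundary (n = 1.42 to n = 1.0) the reflected ray undergoes no phase shift.
Net: one phase inversion between the two reflected rays.
For maximum reflection here: 2 n t = (m + ½) λ.
The sixth-smallest nonzero thickness corresponds to m = 5: t = (m + ½) λ / (2 n) = 5.50 × 415 / (2 × 1.42) = 804 nm.

804 nm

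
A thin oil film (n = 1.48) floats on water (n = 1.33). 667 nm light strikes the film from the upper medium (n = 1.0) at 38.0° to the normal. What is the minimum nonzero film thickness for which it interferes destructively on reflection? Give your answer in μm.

0.248 μm

Ray reflecting at the top interface goes from n = 1.0 toward n = 1.48: a half-wave phase shift.
At the lower boundary (n = 1.48 to n = 1.33) the reflected ray undergoes no phase shift.
The two reflections differ by half a wavelength.
With one net inversion, destructive interference in reflection requires 2 n t cos θ_r = m λ.
Snell's law: 1.0 sin 38.0° = 1.48 sin θ_r → sin θ_r = 0.416, cos θ_r = 0.909.
Minimum nonzero at m = 1: t = λ / (2 n cos θ_r) = 667 / (2 × 1.48 × 0.909) = 248 nm.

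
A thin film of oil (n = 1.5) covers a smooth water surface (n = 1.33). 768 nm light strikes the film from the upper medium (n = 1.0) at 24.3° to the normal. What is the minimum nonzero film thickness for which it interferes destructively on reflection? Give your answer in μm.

0.266 μm

Ray reflecting at the top interface goes from n = 1.0 toward n = 1.5: a half-wave phase shift.
At the lower boundary (n = 1.5 to n = 1.33) the reflected ray undergoes no phase shift.
Exactly one π shift → a net half-wave offset.
For weak reflection here: 2 n t cos θ_r = m λ.
Snell's law: 1.0 sin 24.3° = 1.5 sin θ_r → sin θ_r = 0.274, cos θ_r = 0.962.
Minimum nonzero at m = 1: t = λ / (2 n cos θ_r) = 768 / (2 × 1.5 × 0.962) = 266 nm.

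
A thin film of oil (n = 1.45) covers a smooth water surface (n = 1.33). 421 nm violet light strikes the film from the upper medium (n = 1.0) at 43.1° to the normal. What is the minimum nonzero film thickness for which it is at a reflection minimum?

165 nm

Ray reflecting at the top interface goes from n = 1.0 toward n = 1.45: a half-wave phase shift.
At the lower boundary (n = 1.45 to n = 1.33) the reflected ray undergoes no phase shift.
Exactly one π shift → a net half-wave offset.
For weak reflection here: 2 n t cos θ_r = m λ.
Snell's law: 1.0 sin 43.1° = 1.45 sin θ_r → sin θ_r = 0.471, cos θ_r = 0.882.
Minimum nonzero at m = 1: t = λ / (2 n cos θ_r) = 421 / (2 × 1.45 × 0.882) = 165 nm.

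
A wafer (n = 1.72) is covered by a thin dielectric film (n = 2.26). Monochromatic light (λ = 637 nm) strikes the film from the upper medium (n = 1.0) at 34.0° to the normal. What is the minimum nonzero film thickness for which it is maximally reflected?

Ray reflecting at the top interface goes from n = 1.0 toward n = 2.26: a half-wave phase shift.
At the lower boundary (n = 2.26 to n = 1.72) the reflected ray undergoes no phase shift.
Net: one phase inversion between the two reflected rays.
So the condition for constructive reflection is 2 n t cos θ_r = (m + ½) λ.
Snell's law: 1.0 sin 34.0° = 2.26 sin θ_r → sin θ_r = 0.247, cos θ_r = 0.969.
Minimum at m = 0: t = λ / (4 n cos θ_r) = 637 / (4 × 2.26 × 0.969) = 72.7 nm.

72.7 nm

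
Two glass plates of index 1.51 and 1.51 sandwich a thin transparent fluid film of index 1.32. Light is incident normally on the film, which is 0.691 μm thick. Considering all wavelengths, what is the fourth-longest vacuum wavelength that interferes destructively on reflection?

456 nm

Ray reflecting at the top interface goes from n = 1.51 toward n = 1.32: no phase shift.
At the lower boundary (n = 1.32 to n = 1.51) the reflected ray undergoes a half-wave phase shift.
Net: one phase inversion between the two reflected rays.
So the condition for destructive reflection is 2 n t = m λ.
λ = 2 n t / m. The fourth-longest wavelength is m = 4: λ = 2 × 1.32 × 691 / 4.00 = 456 nm.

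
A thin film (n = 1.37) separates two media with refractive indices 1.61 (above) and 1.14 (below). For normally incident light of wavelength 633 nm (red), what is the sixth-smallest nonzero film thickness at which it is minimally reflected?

Ray reflecting at the top interface goes from n = 1.61 toward n = 1.37: no phase shift.
At the lower boundary (n = 1.37 to n = 1.14) the reflected ray undergoes no phase shift.
The two reflections carry the same phase change, so no net offset.
With no net inversion, destructive interference in reflection requires 2 n t = (m + ½) λ.
The sixth-smallest nonzero thickness corresponds to m = 5: t = (m + ½) λ / (2 n) = 5.50 × 633 / (2 × 1.37) = 1271 nm.

1271 nm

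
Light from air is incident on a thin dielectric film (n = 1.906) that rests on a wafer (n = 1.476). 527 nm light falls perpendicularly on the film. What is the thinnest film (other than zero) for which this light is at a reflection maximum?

69.1 nm

Ray reflecting at the top interface goes from n = 1.0 toward n = 1.906: a half-wave phase shift.
At the lower boundary (n = 1.906 to n = 1.476) the reflected ray undergoes no phase shift.
The two reflections differ by half a wavelength.
So the condition for constructive reflection is 2 n t = (m + ½) λ.
Minimum at m = 0: t = λ / (4 n) = 527 / (4 × 1.906) = 69.1 nm.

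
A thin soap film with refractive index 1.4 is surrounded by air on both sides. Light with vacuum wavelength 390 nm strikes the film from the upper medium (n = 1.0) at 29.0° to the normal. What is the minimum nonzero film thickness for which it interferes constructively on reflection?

74.2 nm

At the upper boundary (n = 1.0 to n = 1.4) the reflected ray undergoes a half-wave phase shift.
Bottom surface (1.4 → 1.0): reflection off a lower-index medium gives no phase shift.
Exactly one π shift → a net half-wave offset.
With one net inversion, constructive interference in reflection requires 2 n t cos θ_r = (m + ½) λ.
Snell's law: 1.0 sin 29.0° = 1.4 sin θ_r → sin θ_r = 0.346, cos θ_r = 0.938.
Minimum at m = 0: t = λ / (4 n cos θ_r) = 390 / (4 × 1.4 × 0.938) = 74.2 nm.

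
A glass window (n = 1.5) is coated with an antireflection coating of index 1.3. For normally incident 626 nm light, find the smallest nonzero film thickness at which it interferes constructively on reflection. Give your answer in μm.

At the upper boundary (n = 1.0 to n = 1.3) the reflected ray undergoes a half-wave phase shift.
Ray reflecting at the bottom interface goes from n = 1.3 toward n = 1.5: a half-wave phase shift.
The two reflections carry the same phase change, so no net offset.
For bright reflection here: 2 n t = m λ.
Minimum nonzero at m = 1: t = λ / (2 n) = 626 / (2 × 1.3) = 241 nm.

0.241 μm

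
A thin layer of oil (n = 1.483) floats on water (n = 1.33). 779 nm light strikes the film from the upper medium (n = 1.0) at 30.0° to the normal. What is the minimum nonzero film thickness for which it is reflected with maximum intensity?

139 nm

Top surface (1.0 → 1.483): reflection off a higher-index medium gives a half-wave phase shift.
Bottom surface (1.483 → 1.33): reflection off a lower-index medium gives no phase shift.
The two reflections differ by half a wavelength.
So the condition for constructive reflection is 2 n t cos θ_r = (m + ½) λ.
Snell's law: 1.0 sin 30.0° = 1.483 sin θ_r → sin θ_r = 0.337, cos θ_r = 0.941.
Minimum at m = 0: t = λ / (4 n cos θ_r) = 779 / (4 × 1.483 × 0.941) = 139 nm.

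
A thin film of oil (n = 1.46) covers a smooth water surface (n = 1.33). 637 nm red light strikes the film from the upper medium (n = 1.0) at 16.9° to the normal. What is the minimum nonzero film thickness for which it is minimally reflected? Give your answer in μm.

0.223 μm

Ray reflecting at the top interface goes from n = 1.0 toward n = 1.46: a half-wave phase shift.
Ray reflecting at the bottom interface goes from n = 1.46 toward n = 1.33: no phase shift.
Net: one phase inversion between the two reflected rays.
With one net inversion, destructive interference in reflection requires 2 n t cos θ_r = m λ.
Snell's law: 1.0 sin 16.9° = 1.46 sin θ_r → sin θ_r = 0.199, cos θ_r = 0.980.
Minimum nonzero at m = 1: t = λ / (2 n cos θ_r) = 637 / (2 × 1.46 × 0.980) = 223 nm.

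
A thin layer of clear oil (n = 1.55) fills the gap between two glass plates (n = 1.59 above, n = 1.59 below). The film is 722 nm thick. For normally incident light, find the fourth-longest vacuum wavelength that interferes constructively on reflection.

639 nm

Ray reflecting at the top interface goes from n = 1.59 toward n = 1.55: no phase shift.
At the lower boundary (n = 1.55 to n = 1.59) the reflected ray undergoes a half-wave phase shift.
Net: one phase inversion between the two reflected rays.
For maximum reflection here: 2 n t = (m + ½) λ.
λ = 2 n t / (m + ½). The fourth-longest wavelength is m = 3: λ = 2 × 1.55 × 722 / 3.50 = 639 nm.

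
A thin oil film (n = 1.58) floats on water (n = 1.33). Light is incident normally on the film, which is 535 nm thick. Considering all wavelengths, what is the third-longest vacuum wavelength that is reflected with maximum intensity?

676 nm

Top surface (1.0 → 1.58): reflection off a higher-index medium gives a half-wave phase shift.
At the lower boundary (n = 1.58 to n = 1.33) the reflected ray undergoes no phase shift.
Exactly one π shift → a net half-wave offset.
For strong reflection here: 2 n t = (m + ½) λ.
λ = 2 n t / (m + ½). The third-longest wavelength is m = 2: λ = 2 × 1.58 × 535 / 2.50 = 676 nm.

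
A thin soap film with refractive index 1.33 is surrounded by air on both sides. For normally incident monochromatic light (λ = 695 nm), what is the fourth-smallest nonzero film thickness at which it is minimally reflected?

Top surface (1.0 → 1.33): reflection off a higher-index medium gives a half-wave phase shift.
Bottom surface (1.33 → 1.0): reflection off a lower-index medium gives no phase shift.
The two reflections differ by half a wavelength.
With one net inversion, destructive interference in reflection requires 2 n t = m λ.
The fourth-smallest nonzero thickness corresponds to m = 4: t = m λ / (2 n) = 4.00 × 695 / (2 × 1.33) = 1045 nm.

1045 nm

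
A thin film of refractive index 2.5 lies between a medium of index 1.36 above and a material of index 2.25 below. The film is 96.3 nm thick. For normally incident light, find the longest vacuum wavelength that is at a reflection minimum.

482 nm

Top surface (1.36 → 2.5): reflection off a higher-index medium gives a half-wave phase shift.
Ray reflecting at the bottom interface goes from n = 2.5 toward n = 2.25: no phase shift.
Exactly one π shift → a net half-wave offset.
For dark reflection here: 2 n t = m λ.
λ = 2 n t / m. The longest wavelength is m = 1: λ = 2 × 2.5 × 96.3 / 1.00 = 482 nm.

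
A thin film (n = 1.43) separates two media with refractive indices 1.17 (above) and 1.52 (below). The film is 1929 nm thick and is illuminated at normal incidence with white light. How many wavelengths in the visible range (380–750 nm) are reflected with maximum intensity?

Ray reflecting at the top interface goes from n = 1.17 toward n = 1.43: a half-wave phase shift.
At the lower boundary (n = 1.43 to n = 1.52) the reflected ray undergoes a half-wave phase shift.
Net: no relative phase inversion (both shifts match).
For maximum reflection here: 2 n t = m λ.
λ = 2 n t / m = 5517 / m nm.
m=7: 788 nm (IR); m=8: 690 nm (visible); m=9: 613 nm (visible); m=10: 552 nm (visible); m=11: 502 nm (visible); m=12: 460 nm (visible); m=13: 424 nm (visible); m=14: 394 nm (visible); m=15: 368 nm (UV).

7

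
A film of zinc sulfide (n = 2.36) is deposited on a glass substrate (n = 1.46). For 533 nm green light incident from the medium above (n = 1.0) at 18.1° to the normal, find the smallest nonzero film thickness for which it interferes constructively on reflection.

Ray reflecting at the top interface goes from n = 1.0 toward n = 2.36: a half-wave phase shift.
Bottom surface (2.36 → 1.46): reflection off a lower-index medium gives no phase shift.
The two reflections differ by half a wavelength.
For bright reflection here: 2 n t cos θ_r = (m + ½) λ.
Snell's law: 1.0 sin 18.1° = 2.36 sin θ_r → sin θ_r = 0.132, cos θ_r = 0.991.
Minimum at m = 0: t = λ / (4 n cos θ_r) = 533 / (4 × 2.36 × 0.991) = 57.0 nm.

57.0 nm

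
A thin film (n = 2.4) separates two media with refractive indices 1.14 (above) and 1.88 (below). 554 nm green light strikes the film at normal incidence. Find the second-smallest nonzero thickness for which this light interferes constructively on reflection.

173 nm

Top surface (1.14 → 2.4): reflection off a higher-index medium gives a half-wave phase shift.
At the lower boundary (n = 2.4 to n = 1.88) the reflected ray undergoes no phase shift.
The two reflections differ by half a wavelength.
With one net inversion, constructive interference in reflection requires 2 n t = (m + ½) λ.
The second-smallest nonzero thickness corresponds to m = 1: t = (m + ½) λ / (2 n) = 1.50 × 554 / (2 × 2.4) = 173 nm.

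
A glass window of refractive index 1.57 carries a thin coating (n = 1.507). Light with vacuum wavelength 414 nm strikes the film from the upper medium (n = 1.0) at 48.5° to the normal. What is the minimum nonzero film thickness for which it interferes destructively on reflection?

79.1 nm

Ray reflecting at the top interface goes from n = 1.0 toward n = 1.507: a half-wave phase shift.
Bottom surface (1.507 → 1.57): reflection off a higher-index medium gives a half-wave phase shift.
The two reflections carry the same phase change, so no net offset.
So the condition for destructive reflection is 2 n t cos θ_r = (m + ½) λ.
Snell's law: 1.0 sin 48.5° = 1.507 sin θ_r → sin θ_r = 0.497, cos θ_r = 0.868.
Minimum at m = 0: t = λ / (4 n cos θ_r) = 414 / (4 × 1.507 × 0.868) = 79.1 nm.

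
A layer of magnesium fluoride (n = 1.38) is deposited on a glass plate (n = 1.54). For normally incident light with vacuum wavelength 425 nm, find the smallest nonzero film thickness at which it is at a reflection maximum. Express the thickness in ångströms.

Ray reflecting at the top interface goes from n = 1.0 toward n = 1.38: a half-wave phase shift.
Bottom surface (1.38 → 1.54): reflection off a higher-index medium gives a half-wave phase shift.
The two reflections carry the same phase change, so no net offset.
So the condition for constructive reflection is 2 n t = m λ.
Minimum nonzero at m = 1: t = λ / (2 n) = 425 / (2 × 1.38) = 154 nm.

1540 Å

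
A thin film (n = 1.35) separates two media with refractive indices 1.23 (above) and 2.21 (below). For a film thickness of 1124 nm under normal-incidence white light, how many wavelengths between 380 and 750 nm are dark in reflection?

Top surface (1.23 → 1.35): reflection off a higher-index medium gives a half-wave phase shift.
At the lower boundary (n = 1.35 to n = 2.21) the reflected ray undergoes a half-wave phase shift.
Net: no relative phase inversion (both shifts match).
With no net inversion, destructive interference in reflection requires 2 n t = (m + ½) λ.
λ = 2 n t / (m + ½) = 3035 / (m + ½) nm.
m=3: 867 nm (IR); m=4: 674 nm (visible); m=5: 552 nm (visible); m=6: 467 nm (visible); m=7: 405 nm (visible); m=8: 357 nm (UV).

4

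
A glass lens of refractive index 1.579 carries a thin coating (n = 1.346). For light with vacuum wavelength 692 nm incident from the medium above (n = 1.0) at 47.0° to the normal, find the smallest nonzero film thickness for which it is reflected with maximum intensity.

306 nm

Top surface (1.0 → 1.346): reflection off a higher-index medium gives a half-wave phase shift.
At the lower boundary (n = 1.346 to n = 1.579) the reflected ray undergoes a half-wave phase shift.
Zero or two π shifts → no net half-wave offset.
With no net inversion, constructive interference in reflection requires 2 n t cos θ_r = m λ.
Snell's law: 1.0 sin 47.0° = 1.346 sin θ_r → sin θ_r = 0.543, cos θ_r = 0.840.
Minimum nonzero at m = 1: t = λ / (2 n cos θ_r) = 692 / (2 × 1.346 × 0.840) = 306 nm.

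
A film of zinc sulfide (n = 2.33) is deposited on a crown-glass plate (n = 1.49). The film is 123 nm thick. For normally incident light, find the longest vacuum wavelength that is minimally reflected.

Ray reflecting at the top interface goes from n = 1.0 toward n = 2.33: a half-wave phase shift.
Ray reflecting at the bottom interface goes from n = 2.33 toward n = 1.49: no phase shift.
Exactly one π shift → a net half-wave offset.
So the condition for destructive reflection is 2 n t = m λ.
λ = 2 n t / m. The longest wavelength is m = 1: λ = 2 × 2.33 × 123 / 1.00 = 573 nm.

573 nm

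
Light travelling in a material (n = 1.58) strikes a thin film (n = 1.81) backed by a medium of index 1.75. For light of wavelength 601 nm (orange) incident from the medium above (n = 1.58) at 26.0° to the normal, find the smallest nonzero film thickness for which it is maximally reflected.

89.8 nm

At the upper boundary (n = 1.58 to n = 1.81) the reflected ray undergoes a half-wave phase shift.
Bottom surface (1.81 → 1.75): reflection off a lower-index medium gives no phase shift.
Exactly one π shift → a net half-wave offset.
So the condition for constructive reflection is 2 n t cos θ_r = (m + ½) λ.
Snell's law: 1.58 sin 26.0° = 1.81 sin θ_r → sin θ_r = 0.383, cos θ_r = 0.924.
Minimum at m = 0: t = λ / (4 n cos θ_r) = 601 / (4 × 1.81 × 0.924) = 89.8 nm.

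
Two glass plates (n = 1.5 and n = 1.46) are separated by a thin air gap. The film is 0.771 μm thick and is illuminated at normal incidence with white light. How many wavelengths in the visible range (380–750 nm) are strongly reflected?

2

Ray reflecting at the top interface goes from n = 1.5 toward n = 1.0: no phase shift.
At the lower boundary (n = 1.0 to n = 1.46) the reflected ray undergoes a half-wave phase shift.
The two reflections differ by half a wavelength.
With one net inversion, constructive interference in reflection requires 2 n t = (m + ½) λ.
λ = 2 n t / (m + ½) = 1542 / (m + ½) nm.
m=1: 1028 nm (IR); m=2: 617 nm (visible); m=3: 441 nm (visible); m=4: 343 nm (UV).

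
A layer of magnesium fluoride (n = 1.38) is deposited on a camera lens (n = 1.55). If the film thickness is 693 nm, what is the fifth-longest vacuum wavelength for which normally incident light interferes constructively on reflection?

Top surface (1.0 → 1.38): reflection off a higher-index medium gives a half-wave phase shift.
Bottom surface (1.38 → 1.55): reflection off a higher-index medium gives a half-wave phase shift.
Net: no relative phase inversion (both shifts match).
With no net inversion, constructive interference in reflection requires 2 n t = m λ.
λ = 2 n t / m. The fifth-longest wavelength is m = 5: λ = 2 × 1.38 × 693 / 5.00 = 383 nm.

383 nm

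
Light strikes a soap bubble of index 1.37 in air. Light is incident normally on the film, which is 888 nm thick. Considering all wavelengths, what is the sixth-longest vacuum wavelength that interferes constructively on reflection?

442 nm

Ray reflecting at the top interface goes from n = 1.0 toward n = 1.37: a half-wave phase shift.
Bottom surface (1.37 → 1.0): reflection off a lower-index medium gives no phase shift.
The two reflections differ by half a wavelength.
For bright reflection here: 2 n t = (m + ½) λ.
λ = 2 n t / (m + ½). The sixth-longest wavelength is m = 5: λ = 2 × 1.37 × 888 / 5.50 = 442 nm.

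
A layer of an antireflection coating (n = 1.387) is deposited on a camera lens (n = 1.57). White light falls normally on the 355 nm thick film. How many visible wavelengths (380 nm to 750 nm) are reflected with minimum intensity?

Top surface (1.0 → 1.387): reflection off a higher-index medium gives a half-wave phase shift.
At the lower boundary (n = 1.387 to n = 1.57) the reflected ray undergoes a half-wave phase shift.
Zero or two π shifts → no net half-wave offset.
With no net inversion, destructive interference in reflection requires 2 n t = (m + ½) λ.
λ = 2 n t / (m + ½) = 985 / (m + ½) nm.
m=0: 1970 nm (IR); m=1: 657 nm (visible); m=2: 394 nm (visible); m=3: 281 nm (UV).

2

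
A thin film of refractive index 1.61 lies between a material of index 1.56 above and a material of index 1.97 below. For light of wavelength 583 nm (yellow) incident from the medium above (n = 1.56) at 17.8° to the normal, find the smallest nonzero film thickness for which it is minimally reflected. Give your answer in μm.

At the upper boundary (n = 1.56 to n = 1.61) the reflected ray undergoes a half-wave phase shift.
Ray reflecting at the bottom interface goes from n = 1.61 toward n = 1.97: a half-wave phase shift.
Zero or two π shifts → no net half-wave offset.
With no net inversion, destructive interference in reflection requires 2 n t cos θ_r = (m + ½) λ.
Snell's law: 1.56 sin 17.8° = 1.61 sin θ_r → sin θ_r = 0.296, cos θ_r = 0.955.
Minimum at m = 0: t = λ / (4 n cos θ_r) = 583 / (4 × 1.61 × 0.955) = 94.8 nm.

0.0948 μm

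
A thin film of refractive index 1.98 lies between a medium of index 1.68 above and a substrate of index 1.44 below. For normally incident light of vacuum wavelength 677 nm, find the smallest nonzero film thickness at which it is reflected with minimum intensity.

Ray reflecting at the top interface goes from n = 1.68 toward n = 1.98: a half-wave phase shift.
Ray reflecting at the bottom interface goes from n = 1.98 toward n = 1.44: no phase shift.
Net: one phase inversion between the two reflected rays.
With one net inversion, destructive interference in reflection requires 2 n t = m λ.
Minimum nonzero at m = 1: t = λ / (2 n) = 677 / (2 × 1.98) = 171 nm.

171 nm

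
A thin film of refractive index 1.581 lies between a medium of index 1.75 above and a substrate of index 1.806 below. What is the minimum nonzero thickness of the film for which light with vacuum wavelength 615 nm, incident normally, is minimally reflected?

Top surface (1.75 → 1.581): reflection off a lower-index medium gives no phase shift.
Ray reflecting at the bottom interface goes from n = 1.581 toward n = 1.806: a half-wave phase shift.
Exactly one π shift → a net half-wave offset.
With one net inversion, destructive interference in reflection requires 2 n t = m λ.
Minimum nonzero at m = 1: t = λ / (2 n) = 615 / (2 × 1.581) = 194 nm.

194 nm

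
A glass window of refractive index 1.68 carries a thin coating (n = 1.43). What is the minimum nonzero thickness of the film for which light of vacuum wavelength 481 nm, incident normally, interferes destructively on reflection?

Top surface (1.0 → 1.43): reflection off a higher-index medium gives a half-wave phase shift.
At the lower boundary (n = 1.43 to n = 1.68) the reflected ray undergoes a half-wave phase shift.
Net: no relative phase inversion (both shifts match).
So the condition for destructive reflection is 2 n t = (m + ½) λ.
Minimum at m = 0: t = λ / (4 n) = 481 / (4 × 1.43) = 84.1 nm.

84.1 nm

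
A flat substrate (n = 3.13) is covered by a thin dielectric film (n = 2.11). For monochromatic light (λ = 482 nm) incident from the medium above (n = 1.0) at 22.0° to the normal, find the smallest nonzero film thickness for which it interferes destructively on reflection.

58.0 nm

Ray reflecting at the top interface goes from n = 1.0 toward n = 2.11: a half-wave phase shift.
Bottom surface (2.11 → 3.13): reflection off a higher-index medium gives a half-wave phase shift.
Net: no relative phase inversion (both shifts match).
With no net inversion, destructive interference in reflection requires 2 n t cos θ_r = (m + ½) λ.
Snell's law: 1.0 sin 22.0° = 2.11 sin θ_r → sin θ_r = 0.178, cos θ_r = 0.984.
Minimum at m = 0: t = λ / (4 n cos θ_r) = 482 / (4 × 2.11 × 0.984) = 58.0 nm.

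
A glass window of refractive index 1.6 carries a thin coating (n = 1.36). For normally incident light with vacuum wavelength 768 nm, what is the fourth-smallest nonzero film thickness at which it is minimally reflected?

At the upper boundary (n = 1.0 to n = 1.36) the reflected ray undergoes a half-wave phase shift.
Ray reflecting at the bottom interface goes from n = 1.36 toward n = 1.6: a half-wave phase shift.
Zero or two π shifts → no net half-wave offset.
With no net inversion, destructive interference in reflection requires 2 n t = (m + ½) λ.
The fourth-smallest nonzero thickness corresponds to m = 3: t = (m + ½) λ / (2 n) = 3.50 × 768 / (2 × 1.36) = 988 nm.

988 nm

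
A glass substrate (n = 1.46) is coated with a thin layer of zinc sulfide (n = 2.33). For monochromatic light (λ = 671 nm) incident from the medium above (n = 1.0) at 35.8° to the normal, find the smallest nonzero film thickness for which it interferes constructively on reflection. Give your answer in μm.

Ray reflecting at the top interface goes from n = 1.0 toward n = 2.33: a half-wave phase shift.
Ray reflecting at the bottom interface goes from n = 2.33 toward n = 1.46: no phase shift.
Net: one phase inversion between the two reflected rays.
With one net inversion, constructive interference in reflection requires 2 n t cos θ_r = (m + ½) λ.
Snell's law: 1.0 sin 35.8° = 2.33 sin θ_r → sin θ_r = 0.251, cos θ_r = 0.968.
Minimum at m = 0: t = λ / (4 n cos θ_r) = 671 / (4 × 2.33 × 0.968) = 74.4 nm.

0.0744 μm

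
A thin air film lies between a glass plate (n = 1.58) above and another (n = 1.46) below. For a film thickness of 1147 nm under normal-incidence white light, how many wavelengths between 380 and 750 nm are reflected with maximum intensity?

3

Top surface (1.58 → 1.0): reflection off a lower-index medium gives no phase shift.
Ray reflecting at the bottom interface goes from n = 1.0 toward n = 1.46: a half-wave phase shift.
Exactly one π shift → a net half-wave offset.
For bright reflection here: 2 n t = (m + ½) λ.
λ = 2 n t / (m + ½) = 2294 / (m + ½) nm.
m=2: 918 nm (IR); m=3: 655 nm (visible); m=4: 510 nm (visible); m=5: 417 nm (visible); m=6: 353 nm (UV).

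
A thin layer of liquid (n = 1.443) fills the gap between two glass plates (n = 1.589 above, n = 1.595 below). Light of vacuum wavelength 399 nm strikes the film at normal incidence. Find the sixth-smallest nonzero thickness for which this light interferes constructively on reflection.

At the upper boundary (n = 1.589 to n = 1.443) the reflected ray undergoes no phase shift.
Bottom surface (1.443 → 1.595): reflection off a higher-index medium gives a half-wave phase shift.
The two reflections differ by half a wavelength.
So the condition for constructive reflection is 2 n t = (m + ½) λ.
The sixth-smallest nonzero thickness corresponds to m = 5: t = (m + ½) λ / (2 n) = 5.50 × 399 / (2 × 1.443) = 760 nm.

760 nm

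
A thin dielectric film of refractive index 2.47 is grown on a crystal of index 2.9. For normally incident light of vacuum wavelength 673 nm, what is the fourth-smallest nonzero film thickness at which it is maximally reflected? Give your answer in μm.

0.545 μm

At the upper boundary (n = 1.0 to n = 2.47) the reflected ray undergoes a half-wave phase shift.
Ray reflecting at the bottom interface goes from n = 2.47 toward n = 2.9: a half-wave phase shift.
The two reflections carry the same phase change, so no net offset.
With no net inversion, constructive interference in reflection requires 2 n t = m λ.
The fourth-smallest nonzero thickness corresponds to m = 4: t = m λ / (2 n) = 4.00 × 673 / (2 × 2.47) = 545 nm.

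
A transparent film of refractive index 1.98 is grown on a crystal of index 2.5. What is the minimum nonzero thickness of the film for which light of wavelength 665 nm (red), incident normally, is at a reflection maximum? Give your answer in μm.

0.168 μm

Ray reflecting at the top interface goes from n = 1.0 toward n = 1.98: a half-wave phase shift.
Ray reflecting at the bottom interface goes from n = 1.98 toward n = 2.5: a half-wave phase shift.
The two reflections carry the same phase change, so no net offset.
For bright reflection here: 2 n t = m λ.
Minimum nonzero at m = 1: t = λ / (2 n) = 665 / (2 × 1.98) = 168 nm.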